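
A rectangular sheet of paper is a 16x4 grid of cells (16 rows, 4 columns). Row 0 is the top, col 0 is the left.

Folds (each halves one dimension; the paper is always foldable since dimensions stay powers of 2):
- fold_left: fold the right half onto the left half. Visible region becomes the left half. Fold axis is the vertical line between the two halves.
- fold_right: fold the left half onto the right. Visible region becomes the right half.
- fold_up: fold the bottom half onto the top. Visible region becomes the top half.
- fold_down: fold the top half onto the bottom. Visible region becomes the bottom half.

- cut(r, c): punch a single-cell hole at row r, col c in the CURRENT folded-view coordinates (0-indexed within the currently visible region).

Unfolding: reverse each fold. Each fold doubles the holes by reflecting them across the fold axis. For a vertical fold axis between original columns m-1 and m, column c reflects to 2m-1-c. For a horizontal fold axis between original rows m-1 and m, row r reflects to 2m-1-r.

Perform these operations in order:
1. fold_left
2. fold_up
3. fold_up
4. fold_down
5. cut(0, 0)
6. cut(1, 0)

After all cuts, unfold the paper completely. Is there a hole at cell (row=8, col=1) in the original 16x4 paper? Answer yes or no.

Answer: no

Derivation:
Op 1 fold_left: fold axis v@2; visible region now rows[0,16) x cols[0,2) = 16x2
Op 2 fold_up: fold axis h@8; visible region now rows[0,8) x cols[0,2) = 8x2
Op 3 fold_up: fold axis h@4; visible region now rows[0,4) x cols[0,2) = 4x2
Op 4 fold_down: fold axis h@2; visible region now rows[2,4) x cols[0,2) = 2x2
Op 5 cut(0, 0): punch at orig (2,0); cuts so far [(2, 0)]; region rows[2,4) x cols[0,2) = 2x2
Op 6 cut(1, 0): punch at orig (3,0); cuts so far [(2, 0), (3, 0)]; region rows[2,4) x cols[0,2) = 2x2
Unfold 1 (reflect across h@2): 4 holes -> [(0, 0), (1, 0), (2, 0), (3, 0)]
Unfold 2 (reflect across h@4): 8 holes -> [(0, 0), (1, 0), (2, 0), (3, 0), (4, 0), (5, 0), (6, 0), (7, 0)]
Unfold 3 (reflect across h@8): 16 holes -> [(0, 0), (1, 0), (2, 0), (3, 0), (4, 0), (5, 0), (6, 0), (7, 0), (8, 0), (9, 0), (10, 0), (11, 0), (12, 0), (13, 0), (14, 0), (15, 0)]
Unfold 4 (reflect across v@2): 32 holes -> [(0, 0), (0, 3), (1, 0), (1, 3), (2, 0), (2, 3), (3, 0), (3, 3), (4, 0), (4, 3), (5, 0), (5, 3), (6, 0), (6, 3), (7, 0), (7, 3), (8, 0), (8, 3), (9, 0), (9, 3), (10, 0), (10, 3), (11, 0), (11, 3), (12, 0), (12, 3), (13, 0), (13, 3), (14, 0), (14, 3), (15, 0), (15, 3)]
Holes: [(0, 0), (0, 3), (1, 0), (1, 3), (2, 0), (2, 3), (3, 0), (3, 3), (4, 0), (4, 3), (5, 0), (5, 3), (6, 0), (6, 3), (7, 0), (7, 3), (8, 0), (8, 3), (9, 0), (9, 3), (10, 0), (10, 3), (11, 0), (11, 3), (12, 0), (12, 3), (13, 0), (13, 3), (14, 0), (14, 3), (15, 0), (15, 3)]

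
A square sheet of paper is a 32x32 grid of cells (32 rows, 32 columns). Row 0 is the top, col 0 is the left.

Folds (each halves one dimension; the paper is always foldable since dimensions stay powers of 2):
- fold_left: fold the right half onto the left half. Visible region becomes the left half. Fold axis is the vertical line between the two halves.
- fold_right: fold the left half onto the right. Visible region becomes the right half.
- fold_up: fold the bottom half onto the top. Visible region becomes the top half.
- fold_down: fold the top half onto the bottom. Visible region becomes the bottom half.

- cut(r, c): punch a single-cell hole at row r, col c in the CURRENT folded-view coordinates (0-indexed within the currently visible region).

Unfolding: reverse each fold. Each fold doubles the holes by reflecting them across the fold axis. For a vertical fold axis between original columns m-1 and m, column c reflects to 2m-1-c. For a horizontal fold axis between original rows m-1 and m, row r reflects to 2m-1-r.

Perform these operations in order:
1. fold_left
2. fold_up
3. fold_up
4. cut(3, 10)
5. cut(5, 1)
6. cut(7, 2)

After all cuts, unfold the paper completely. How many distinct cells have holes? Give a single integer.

Answer: 24

Derivation:
Op 1 fold_left: fold axis v@16; visible region now rows[0,32) x cols[0,16) = 32x16
Op 2 fold_up: fold axis h@16; visible region now rows[0,16) x cols[0,16) = 16x16
Op 3 fold_up: fold axis h@8; visible region now rows[0,8) x cols[0,16) = 8x16
Op 4 cut(3, 10): punch at orig (3,10); cuts so far [(3, 10)]; region rows[0,8) x cols[0,16) = 8x16
Op 5 cut(5, 1): punch at orig (5,1); cuts so far [(3, 10), (5, 1)]; region rows[0,8) x cols[0,16) = 8x16
Op 6 cut(7, 2): punch at orig (7,2); cuts so far [(3, 10), (5, 1), (7, 2)]; region rows[0,8) x cols[0,16) = 8x16
Unfold 1 (reflect across h@8): 6 holes -> [(3, 10), (5, 1), (7, 2), (8, 2), (10, 1), (12, 10)]
Unfold 2 (reflect across h@16): 12 holes -> [(3, 10), (5, 1), (7, 2), (8, 2), (10, 1), (12, 10), (19, 10), (21, 1), (23, 2), (24, 2), (26, 1), (28, 10)]
Unfold 3 (reflect across v@16): 24 holes -> [(3, 10), (3, 21), (5, 1), (5, 30), (7, 2), (7, 29), (8, 2), (8, 29), (10, 1), (10, 30), (12, 10), (12, 21), (19, 10), (19, 21), (21, 1), (21, 30), (23, 2), (23, 29), (24, 2), (24, 29), (26, 1), (26, 30), (28, 10), (28, 21)]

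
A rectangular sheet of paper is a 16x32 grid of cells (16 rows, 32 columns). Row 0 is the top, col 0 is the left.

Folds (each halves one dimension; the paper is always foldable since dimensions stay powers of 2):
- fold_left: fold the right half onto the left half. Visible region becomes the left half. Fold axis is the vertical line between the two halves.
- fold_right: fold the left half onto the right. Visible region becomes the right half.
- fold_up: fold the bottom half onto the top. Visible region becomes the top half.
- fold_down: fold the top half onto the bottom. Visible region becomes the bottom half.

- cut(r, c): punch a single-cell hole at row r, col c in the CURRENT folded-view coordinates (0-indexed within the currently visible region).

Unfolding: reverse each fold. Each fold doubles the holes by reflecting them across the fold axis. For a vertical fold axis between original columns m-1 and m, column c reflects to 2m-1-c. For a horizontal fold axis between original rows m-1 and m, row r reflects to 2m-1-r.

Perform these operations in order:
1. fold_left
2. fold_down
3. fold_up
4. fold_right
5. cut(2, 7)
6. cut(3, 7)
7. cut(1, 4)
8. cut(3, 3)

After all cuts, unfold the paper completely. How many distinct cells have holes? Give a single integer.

Op 1 fold_left: fold axis v@16; visible region now rows[0,16) x cols[0,16) = 16x16
Op 2 fold_down: fold axis h@8; visible region now rows[8,16) x cols[0,16) = 8x16
Op 3 fold_up: fold axis h@12; visible region now rows[8,12) x cols[0,16) = 4x16
Op 4 fold_right: fold axis v@8; visible region now rows[8,12) x cols[8,16) = 4x8
Op 5 cut(2, 7): punch at orig (10,15); cuts so far [(10, 15)]; region rows[8,12) x cols[8,16) = 4x8
Op 6 cut(3, 7): punch at orig (11,15); cuts so far [(10, 15), (11, 15)]; region rows[8,12) x cols[8,16) = 4x8
Op 7 cut(1, 4): punch at orig (9,12); cuts so far [(9, 12), (10, 15), (11, 15)]; region rows[8,12) x cols[8,16) = 4x8
Op 8 cut(3, 3): punch at orig (11,11); cuts so far [(9, 12), (10, 15), (11, 11), (11, 15)]; region rows[8,12) x cols[8,16) = 4x8
Unfold 1 (reflect across v@8): 8 holes -> [(9, 3), (9, 12), (10, 0), (10, 15), (11, 0), (11, 4), (11, 11), (11, 15)]
Unfold 2 (reflect across h@12): 16 holes -> [(9, 3), (9, 12), (10, 0), (10, 15), (11, 0), (11, 4), (11, 11), (11, 15), (12, 0), (12, 4), (12, 11), (12, 15), (13, 0), (13, 15), (14, 3), (14, 12)]
Unfold 3 (reflect across h@8): 32 holes -> [(1, 3), (1, 12), (2, 0), (2, 15), (3, 0), (3, 4), (3, 11), (3, 15), (4, 0), (4, 4), (4, 11), (4, 15), (5, 0), (5, 15), (6, 3), (6, 12), (9, 3), (9, 12), (10, 0), (10, 15), (11, 0), (11, 4), (11, 11), (11, 15), (12, 0), (12, 4), (12, 11), (12, 15), (13, 0), (13, 15), (14, 3), (14, 12)]
Unfold 4 (reflect across v@16): 64 holes -> [(1, 3), (1, 12), (1, 19), (1, 28), (2, 0), (2, 15), (2, 16), (2, 31), (3, 0), (3, 4), (3, 11), (3, 15), (3, 16), (3, 20), (3, 27), (3, 31), (4, 0), (4, 4), (4, 11), (4, 15), (4, 16), (4, 20), (4, 27), (4, 31), (5, 0), (5, 15), (5, 16), (5, 31), (6, 3), (6, 12), (6, 19), (6, 28), (9, 3), (9, 12), (9, 19), (9, 28), (10, 0), (10, 15), (10, 16), (10, 31), (11, 0), (11, 4), (11, 11), (11, 15), (11, 16), (11, 20), (11, 27), (11, 31), (12, 0), (12, 4), (12, 11), (12, 15), (12, 16), (12, 20), (12, 27), (12, 31), (13, 0), (13, 15), (13, 16), (13, 31), (14, 3), (14, 12), (14, 19), (14, 28)]

Answer: 64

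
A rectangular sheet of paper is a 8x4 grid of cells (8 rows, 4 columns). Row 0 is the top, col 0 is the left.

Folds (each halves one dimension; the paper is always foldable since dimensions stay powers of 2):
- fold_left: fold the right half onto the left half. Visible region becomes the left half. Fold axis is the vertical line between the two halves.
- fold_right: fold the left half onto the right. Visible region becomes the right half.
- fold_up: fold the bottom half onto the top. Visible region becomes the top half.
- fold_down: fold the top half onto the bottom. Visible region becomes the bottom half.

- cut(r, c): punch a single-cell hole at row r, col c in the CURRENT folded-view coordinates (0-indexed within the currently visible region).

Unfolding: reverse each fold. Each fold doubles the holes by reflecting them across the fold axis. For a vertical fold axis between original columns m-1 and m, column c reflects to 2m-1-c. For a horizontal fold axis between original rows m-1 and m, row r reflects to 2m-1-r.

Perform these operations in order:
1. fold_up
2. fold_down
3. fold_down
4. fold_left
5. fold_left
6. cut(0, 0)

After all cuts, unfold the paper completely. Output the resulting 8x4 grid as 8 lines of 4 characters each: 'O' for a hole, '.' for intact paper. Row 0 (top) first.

Answer: OOOO
OOOO
OOOO
OOOO
OOOO
OOOO
OOOO
OOOO

Derivation:
Op 1 fold_up: fold axis h@4; visible region now rows[0,4) x cols[0,4) = 4x4
Op 2 fold_down: fold axis h@2; visible region now rows[2,4) x cols[0,4) = 2x4
Op 3 fold_down: fold axis h@3; visible region now rows[3,4) x cols[0,4) = 1x4
Op 4 fold_left: fold axis v@2; visible region now rows[3,4) x cols[0,2) = 1x2
Op 5 fold_left: fold axis v@1; visible region now rows[3,4) x cols[0,1) = 1x1
Op 6 cut(0, 0): punch at orig (3,0); cuts so far [(3, 0)]; region rows[3,4) x cols[0,1) = 1x1
Unfold 1 (reflect across v@1): 2 holes -> [(3, 0), (3, 1)]
Unfold 2 (reflect across v@2): 4 holes -> [(3, 0), (3, 1), (3, 2), (3, 3)]
Unfold 3 (reflect across h@3): 8 holes -> [(2, 0), (2, 1), (2, 2), (2, 3), (3, 0), (3, 1), (3, 2), (3, 3)]
Unfold 4 (reflect across h@2): 16 holes -> [(0, 0), (0, 1), (0, 2), (0, 3), (1, 0), (1, 1), (1, 2), (1, 3), (2, 0), (2, 1), (2, 2), (2, 3), (3, 0), (3, 1), (3, 2), (3, 3)]
Unfold 5 (reflect across h@4): 32 holes -> [(0, 0), (0, 1), (0, 2), (0, 3), (1, 0), (1, 1), (1, 2), (1, 3), (2, 0), (2, 1), (2, 2), (2, 3), (3, 0), (3, 1), (3, 2), (3, 3), (4, 0), (4, 1), (4, 2), (4, 3), (5, 0), (5, 1), (5, 2), (5, 3), (6, 0), (6, 1), (6, 2), (6, 3), (7, 0), (7, 1), (7, 2), (7, 3)]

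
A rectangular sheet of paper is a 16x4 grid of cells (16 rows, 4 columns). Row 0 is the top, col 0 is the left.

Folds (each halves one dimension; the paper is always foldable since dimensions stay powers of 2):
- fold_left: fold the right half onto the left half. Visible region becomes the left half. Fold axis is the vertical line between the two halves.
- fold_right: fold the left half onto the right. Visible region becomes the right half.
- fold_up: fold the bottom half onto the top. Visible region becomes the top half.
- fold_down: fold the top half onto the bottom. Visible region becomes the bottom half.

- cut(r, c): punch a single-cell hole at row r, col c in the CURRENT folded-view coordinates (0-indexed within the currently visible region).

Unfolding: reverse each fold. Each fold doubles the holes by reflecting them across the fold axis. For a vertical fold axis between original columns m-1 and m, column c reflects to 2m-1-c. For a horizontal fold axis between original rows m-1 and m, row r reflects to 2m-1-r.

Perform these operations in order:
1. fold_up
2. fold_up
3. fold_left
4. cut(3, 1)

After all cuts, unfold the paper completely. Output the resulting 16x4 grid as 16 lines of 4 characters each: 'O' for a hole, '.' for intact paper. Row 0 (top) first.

Op 1 fold_up: fold axis h@8; visible region now rows[0,8) x cols[0,4) = 8x4
Op 2 fold_up: fold axis h@4; visible region now rows[0,4) x cols[0,4) = 4x4
Op 3 fold_left: fold axis v@2; visible region now rows[0,4) x cols[0,2) = 4x2
Op 4 cut(3, 1): punch at orig (3,1); cuts so far [(3, 1)]; region rows[0,4) x cols[0,2) = 4x2
Unfold 1 (reflect across v@2): 2 holes -> [(3, 1), (3, 2)]
Unfold 2 (reflect across h@4): 4 holes -> [(3, 1), (3, 2), (4, 1), (4, 2)]
Unfold 3 (reflect across h@8): 8 holes -> [(3, 1), (3, 2), (4, 1), (4, 2), (11, 1), (11, 2), (12, 1), (12, 2)]

Answer: ....
....
....
.OO.
.OO.
....
....
....
....
....
....
.OO.
.OO.
....
....
....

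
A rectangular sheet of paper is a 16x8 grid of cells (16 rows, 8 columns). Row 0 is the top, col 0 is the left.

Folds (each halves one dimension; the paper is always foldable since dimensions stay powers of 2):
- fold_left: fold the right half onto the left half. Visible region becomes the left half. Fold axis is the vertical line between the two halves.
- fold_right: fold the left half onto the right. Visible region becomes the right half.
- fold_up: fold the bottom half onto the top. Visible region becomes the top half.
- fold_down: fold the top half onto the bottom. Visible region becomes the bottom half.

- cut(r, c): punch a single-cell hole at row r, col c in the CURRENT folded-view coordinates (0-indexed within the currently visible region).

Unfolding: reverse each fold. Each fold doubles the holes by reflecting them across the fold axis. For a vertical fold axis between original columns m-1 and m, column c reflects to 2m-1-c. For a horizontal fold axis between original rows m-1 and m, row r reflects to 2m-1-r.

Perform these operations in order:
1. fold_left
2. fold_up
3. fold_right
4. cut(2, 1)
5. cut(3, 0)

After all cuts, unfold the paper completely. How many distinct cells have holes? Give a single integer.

Op 1 fold_left: fold axis v@4; visible region now rows[0,16) x cols[0,4) = 16x4
Op 2 fold_up: fold axis h@8; visible region now rows[0,8) x cols[0,4) = 8x4
Op 3 fold_right: fold axis v@2; visible region now rows[0,8) x cols[2,4) = 8x2
Op 4 cut(2, 1): punch at orig (2,3); cuts so far [(2, 3)]; region rows[0,8) x cols[2,4) = 8x2
Op 5 cut(3, 0): punch at orig (3,2); cuts so far [(2, 3), (3, 2)]; region rows[0,8) x cols[2,4) = 8x2
Unfold 1 (reflect across v@2): 4 holes -> [(2, 0), (2, 3), (3, 1), (3, 2)]
Unfold 2 (reflect across h@8): 8 holes -> [(2, 0), (2, 3), (3, 1), (3, 2), (12, 1), (12, 2), (13, 0), (13, 3)]
Unfold 3 (reflect across v@4): 16 holes -> [(2, 0), (2, 3), (2, 4), (2, 7), (3, 1), (3, 2), (3, 5), (3, 6), (12, 1), (12, 2), (12, 5), (12, 6), (13, 0), (13, 3), (13, 4), (13, 7)]

Answer: 16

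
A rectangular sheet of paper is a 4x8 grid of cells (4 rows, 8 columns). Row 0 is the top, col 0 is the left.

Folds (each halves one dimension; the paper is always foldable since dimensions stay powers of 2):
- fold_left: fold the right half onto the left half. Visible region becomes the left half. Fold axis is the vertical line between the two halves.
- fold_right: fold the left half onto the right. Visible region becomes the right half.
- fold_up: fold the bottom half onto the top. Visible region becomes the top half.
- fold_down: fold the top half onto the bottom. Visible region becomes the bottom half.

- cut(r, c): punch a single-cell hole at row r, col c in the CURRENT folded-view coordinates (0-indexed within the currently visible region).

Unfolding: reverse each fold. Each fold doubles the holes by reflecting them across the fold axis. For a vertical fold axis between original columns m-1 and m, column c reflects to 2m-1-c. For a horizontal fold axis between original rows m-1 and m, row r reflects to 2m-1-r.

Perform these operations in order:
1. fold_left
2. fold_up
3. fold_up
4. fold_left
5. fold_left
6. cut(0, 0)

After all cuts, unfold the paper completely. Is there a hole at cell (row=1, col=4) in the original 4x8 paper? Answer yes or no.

Op 1 fold_left: fold axis v@4; visible region now rows[0,4) x cols[0,4) = 4x4
Op 2 fold_up: fold axis h@2; visible region now rows[0,2) x cols[0,4) = 2x4
Op 3 fold_up: fold axis h@1; visible region now rows[0,1) x cols[0,4) = 1x4
Op 4 fold_left: fold axis v@2; visible region now rows[0,1) x cols[0,2) = 1x2
Op 5 fold_left: fold axis v@1; visible region now rows[0,1) x cols[0,1) = 1x1
Op 6 cut(0, 0): punch at orig (0,0); cuts so far [(0, 0)]; region rows[0,1) x cols[0,1) = 1x1
Unfold 1 (reflect across v@1): 2 holes -> [(0, 0), (0, 1)]
Unfold 2 (reflect across v@2): 4 holes -> [(0, 0), (0, 1), (0, 2), (0, 3)]
Unfold 3 (reflect across h@1): 8 holes -> [(0, 0), (0, 1), (0, 2), (0, 3), (1, 0), (1, 1), (1, 2), (1, 3)]
Unfold 4 (reflect across h@2): 16 holes -> [(0, 0), (0, 1), (0, 2), (0, 3), (1, 0), (1, 1), (1, 2), (1, 3), (2, 0), (2, 1), (2, 2), (2, 3), (3, 0), (3, 1), (3, 2), (3, 3)]
Unfold 5 (reflect across v@4): 32 holes -> [(0, 0), (0, 1), (0, 2), (0, 3), (0, 4), (0, 5), (0, 6), (0, 7), (1, 0), (1, 1), (1, 2), (1, 3), (1, 4), (1, 5), (1, 6), (1, 7), (2, 0), (2, 1), (2, 2), (2, 3), (2, 4), (2, 5), (2, 6), (2, 7), (3, 0), (3, 1), (3, 2), (3, 3), (3, 4), (3, 5), (3, 6), (3, 7)]
Holes: [(0, 0), (0, 1), (0, 2), (0, 3), (0, 4), (0, 5), (0, 6), (0, 7), (1, 0), (1, 1), (1, 2), (1, 3), (1, 4), (1, 5), (1, 6), (1, 7), (2, 0), (2, 1), (2, 2), (2, 3), (2, 4), (2, 5), (2, 6), (2, 7), (3, 0), (3, 1), (3, 2), (3, 3), (3, 4), (3, 5), (3, 6), (3, 7)]

Answer: yes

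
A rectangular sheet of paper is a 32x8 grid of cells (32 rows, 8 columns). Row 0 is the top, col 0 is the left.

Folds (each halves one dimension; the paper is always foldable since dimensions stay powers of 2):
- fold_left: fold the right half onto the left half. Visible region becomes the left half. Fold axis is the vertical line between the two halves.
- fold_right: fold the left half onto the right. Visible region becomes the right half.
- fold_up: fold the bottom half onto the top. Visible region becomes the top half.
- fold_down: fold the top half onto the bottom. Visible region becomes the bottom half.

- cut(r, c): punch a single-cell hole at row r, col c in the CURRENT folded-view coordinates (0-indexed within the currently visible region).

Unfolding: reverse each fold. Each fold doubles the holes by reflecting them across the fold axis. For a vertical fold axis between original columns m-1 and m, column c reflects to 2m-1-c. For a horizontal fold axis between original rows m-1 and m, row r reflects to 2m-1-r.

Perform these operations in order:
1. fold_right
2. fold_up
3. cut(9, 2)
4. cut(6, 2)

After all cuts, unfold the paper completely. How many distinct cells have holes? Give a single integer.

Op 1 fold_right: fold axis v@4; visible region now rows[0,32) x cols[4,8) = 32x4
Op 2 fold_up: fold axis h@16; visible region now rows[0,16) x cols[4,8) = 16x4
Op 3 cut(9, 2): punch at orig (9,6); cuts so far [(9, 6)]; region rows[0,16) x cols[4,8) = 16x4
Op 4 cut(6, 2): punch at orig (6,6); cuts so far [(6, 6), (9, 6)]; region rows[0,16) x cols[4,8) = 16x4
Unfold 1 (reflect across h@16): 4 holes -> [(6, 6), (9, 6), (22, 6), (25, 6)]
Unfold 2 (reflect across v@4): 8 holes -> [(6, 1), (6, 6), (9, 1), (9, 6), (22, 1), (22, 6), (25, 1), (25, 6)]

Answer: 8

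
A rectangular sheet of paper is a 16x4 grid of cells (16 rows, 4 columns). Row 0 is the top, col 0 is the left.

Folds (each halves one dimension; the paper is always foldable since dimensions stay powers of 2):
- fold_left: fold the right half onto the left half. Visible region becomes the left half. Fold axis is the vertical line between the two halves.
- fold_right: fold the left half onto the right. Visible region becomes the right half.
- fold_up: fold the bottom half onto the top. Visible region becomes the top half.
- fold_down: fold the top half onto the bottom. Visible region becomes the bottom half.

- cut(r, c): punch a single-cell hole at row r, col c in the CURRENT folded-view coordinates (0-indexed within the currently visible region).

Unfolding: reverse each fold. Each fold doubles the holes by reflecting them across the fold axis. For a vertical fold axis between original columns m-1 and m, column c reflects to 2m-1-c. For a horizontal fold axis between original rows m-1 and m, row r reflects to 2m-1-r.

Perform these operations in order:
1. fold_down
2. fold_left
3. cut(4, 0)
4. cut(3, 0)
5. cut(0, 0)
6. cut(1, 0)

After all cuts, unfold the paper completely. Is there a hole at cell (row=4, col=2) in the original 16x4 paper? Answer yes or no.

Op 1 fold_down: fold axis h@8; visible region now rows[8,16) x cols[0,4) = 8x4
Op 2 fold_left: fold axis v@2; visible region now rows[8,16) x cols[0,2) = 8x2
Op 3 cut(4, 0): punch at orig (12,0); cuts so far [(12, 0)]; region rows[8,16) x cols[0,2) = 8x2
Op 4 cut(3, 0): punch at orig (11,0); cuts so far [(11, 0), (12, 0)]; region rows[8,16) x cols[0,2) = 8x2
Op 5 cut(0, 0): punch at orig (8,0); cuts so far [(8, 0), (11, 0), (12, 0)]; region rows[8,16) x cols[0,2) = 8x2
Op 6 cut(1, 0): punch at orig (9,0); cuts so far [(8, 0), (9, 0), (11, 0), (12, 0)]; region rows[8,16) x cols[0,2) = 8x2
Unfold 1 (reflect across v@2): 8 holes -> [(8, 0), (8, 3), (9, 0), (9, 3), (11, 0), (11, 3), (12, 0), (12, 3)]
Unfold 2 (reflect across h@8): 16 holes -> [(3, 0), (3, 3), (4, 0), (4, 3), (6, 0), (6, 3), (7, 0), (7, 3), (8, 0), (8, 3), (9, 0), (9, 3), (11, 0), (11, 3), (12, 0), (12, 3)]
Holes: [(3, 0), (3, 3), (4, 0), (4, 3), (6, 0), (6, 3), (7, 0), (7, 3), (8, 0), (8, 3), (9, 0), (9, 3), (11, 0), (11, 3), (12, 0), (12, 3)]

Answer: no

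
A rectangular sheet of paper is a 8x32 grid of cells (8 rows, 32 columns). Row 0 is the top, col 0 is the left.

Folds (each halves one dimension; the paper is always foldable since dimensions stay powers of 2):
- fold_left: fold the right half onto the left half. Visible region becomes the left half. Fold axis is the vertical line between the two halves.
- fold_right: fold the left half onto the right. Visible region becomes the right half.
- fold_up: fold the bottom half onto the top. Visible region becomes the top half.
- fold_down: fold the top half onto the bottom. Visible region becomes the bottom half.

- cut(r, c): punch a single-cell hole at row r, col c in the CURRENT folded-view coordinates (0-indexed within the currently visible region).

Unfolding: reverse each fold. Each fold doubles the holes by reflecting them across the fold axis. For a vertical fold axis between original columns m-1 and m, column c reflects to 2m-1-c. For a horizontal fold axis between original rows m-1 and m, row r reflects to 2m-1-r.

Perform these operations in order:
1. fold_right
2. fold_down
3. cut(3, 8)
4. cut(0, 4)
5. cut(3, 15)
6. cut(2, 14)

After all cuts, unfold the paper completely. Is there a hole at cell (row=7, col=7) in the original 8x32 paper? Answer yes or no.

Op 1 fold_right: fold axis v@16; visible region now rows[0,8) x cols[16,32) = 8x16
Op 2 fold_down: fold axis h@4; visible region now rows[4,8) x cols[16,32) = 4x16
Op 3 cut(3, 8): punch at orig (7,24); cuts so far [(7, 24)]; region rows[4,8) x cols[16,32) = 4x16
Op 4 cut(0, 4): punch at orig (4,20); cuts so far [(4, 20), (7, 24)]; region rows[4,8) x cols[16,32) = 4x16
Op 5 cut(3, 15): punch at orig (7,31); cuts so far [(4, 20), (7, 24), (7, 31)]; region rows[4,8) x cols[16,32) = 4x16
Op 6 cut(2, 14): punch at orig (6,30); cuts so far [(4, 20), (6, 30), (7, 24), (7, 31)]; region rows[4,8) x cols[16,32) = 4x16
Unfold 1 (reflect across h@4): 8 holes -> [(0, 24), (0, 31), (1, 30), (3, 20), (4, 20), (6, 30), (7, 24), (7, 31)]
Unfold 2 (reflect across v@16): 16 holes -> [(0, 0), (0, 7), (0, 24), (0, 31), (1, 1), (1, 30), (3, 11), (3, 20), (4, 11), (4, 20), (6, 1), (6, 30), (7, 0), (7, 7), (7, 24), (7, 31)]
Holes: [(0, 0), (0, 7), (0, 24), (0, 31), (1, 1), (1, 30), (3, 11), (3, 20), (4, 11), (4, 20), (6, 1), (6, 30), (7, 0), (7, 7), (7, 24), (7, 31)]

Answer: yes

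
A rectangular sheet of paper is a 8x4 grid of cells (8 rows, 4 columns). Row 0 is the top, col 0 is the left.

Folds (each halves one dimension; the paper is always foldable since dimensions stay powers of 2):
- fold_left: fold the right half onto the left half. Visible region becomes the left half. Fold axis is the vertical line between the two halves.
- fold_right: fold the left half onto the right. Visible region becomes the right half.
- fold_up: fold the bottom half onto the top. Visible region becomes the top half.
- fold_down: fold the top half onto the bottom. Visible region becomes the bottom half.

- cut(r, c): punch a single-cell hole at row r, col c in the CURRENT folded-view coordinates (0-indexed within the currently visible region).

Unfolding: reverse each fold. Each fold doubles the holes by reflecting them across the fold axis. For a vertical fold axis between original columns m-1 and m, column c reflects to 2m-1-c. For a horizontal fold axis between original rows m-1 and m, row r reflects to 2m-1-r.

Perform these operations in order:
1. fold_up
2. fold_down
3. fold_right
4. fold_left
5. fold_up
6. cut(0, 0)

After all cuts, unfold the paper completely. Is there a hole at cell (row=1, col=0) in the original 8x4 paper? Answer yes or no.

Op 1 fold_up: fold axis h@4; visible region now rows[0,4) x cols[0,4) = 4x4
Op 2 fold_down: fold axis h@2; visible region now rows[2,4) x cols[0,4) = 2x4
Op 3 fold_right: fold axis v@2; visible region now rows[2,4) x cols[2,4) = 2x2
Op 4 fold_left: fold axis v@3; visible region now rows[2,4) x cols[2,3) = 2x1
Op 5 fold_up: fold axis h@3; visible region now rows[2,3) x cols[2,3) = 1x1
Op 6 cut(0, 0): punch at orig (2,2); cuts so far [(2, 2)]; region rows[2,3) x cols[2,3) = 1x1
Unfold 1 (reflect across h@3): 2 holes -> [(2, 2), (3, 2)]
Unfold 2 (reflect across v@3): 4 holes -> [(2, 2), (2, 3), (3, 2), (3, 3)]
Unfold 3 (reflect across v@2): 8 holes -> [(2, 0), (2, 1), (2, 2), (2, 3), (3, 0), (3, 1), (3, 2), (3, 3)]
Unfold 4 (reflect across h@2): 16 holes -> [(0, 0), (0, 1), (0, 2), (0, 3), (1, 0), (1, 1), (1, 2), (1, 3), (2, 0), (2, 1), (2, 2), (2, 3), (3, 0), (3, 1), (3, 2), (3, 3)]
Unfold 5 (reflect across h@4): 32 holes -> [(0, 0), (0, 1), (0, 2), (0, 3), (1, 0), (1, 1), (1, 2), (1, 3), (2, 0), (2, 1), (2, 2), (2, 3), (3, 0), (3, 1), (3, 2), (3, 3), (4, 0), (4, 1), (4, 2), (4, 3), (5, 0), (5, 1), (5, 2), (5, 3), (6, 0), (6, 1), (6, 2), (6, 3), (7, 0), (7, 1), (7, 2), (7, 3)]
Holes: [(0, 0), (0, 1), (0, 2), (0, 3), (1, 0), (1, 1), (1, 2), (1, 3), (2, 0), (2, 1), (2, 2), (2, 3), (3, 0), (3, 1), (3, 2), (3, 3), (4, 0), (4, 1), (4, 2), (4, 3), (5, 0), (5, 1), (5, 2), (5, 3), (6, 0), (6, 1), (6, 2), (6, 3), (7, 0), (7, 1), (7, 2), (7, 3)]

Answer: yes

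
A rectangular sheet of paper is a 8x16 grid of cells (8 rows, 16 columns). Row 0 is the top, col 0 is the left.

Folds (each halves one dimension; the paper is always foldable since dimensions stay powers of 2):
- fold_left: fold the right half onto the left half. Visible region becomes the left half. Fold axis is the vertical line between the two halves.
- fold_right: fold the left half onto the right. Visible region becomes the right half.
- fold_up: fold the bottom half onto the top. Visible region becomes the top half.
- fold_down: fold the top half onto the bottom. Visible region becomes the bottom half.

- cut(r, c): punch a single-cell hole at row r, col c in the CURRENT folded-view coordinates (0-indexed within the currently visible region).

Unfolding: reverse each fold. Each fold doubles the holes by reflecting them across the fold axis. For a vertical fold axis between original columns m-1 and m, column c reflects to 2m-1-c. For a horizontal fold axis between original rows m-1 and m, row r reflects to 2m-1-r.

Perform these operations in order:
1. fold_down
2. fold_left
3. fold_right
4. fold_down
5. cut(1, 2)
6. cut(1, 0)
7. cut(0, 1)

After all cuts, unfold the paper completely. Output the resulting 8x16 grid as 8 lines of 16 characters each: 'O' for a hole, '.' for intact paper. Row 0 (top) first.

Op 1 fold_down: fold axis h@4; visible region now rows[4,8) x cols[0,16) = 4x16
Op 2 fold_left: fold axis v@8; visible region now rows[4,8) x cols[0,8) = 4x8
Op 3 fold_right: fold axis v@4; visible region now rows[4,8) x cols[4,8) = 4x4
Op 4 fold_down: fold axis h@6; visible region now rows[6,8) x cols[4,8) = 2x4
Op 5 cut(1, 2): punch at orig (7,6); cuts so far [(7, 6)]; region rows[6,8) x cols[4,8) = 2x4
Op 6 cut(1, 0): punch at orig (7,4); cuts so far [(7, 4), (7, 6)]; region rows[6,8) x cols[4,8) = 2x4
Op 7 cut(0, 1): punch at orig (6,5); cuts so far [(6, 5), (7, 4), (7, 6)]; region rows[6,8) x cols[4,8) = 2x4
Unfold 1 (reflect across h@6): 6 holes -> [(4, 4), (4, 6), (5, 5), (6, 5), (7, 4), (7, 6)]
Unfold 2 (reflect across v@4): 12 holes -> [(4, 1), (4, 3), (4, 4), (4, 6), (5, 2), (5, 5), (6, 2), (6, 5), (7, 1), (7, 3), (7, 4), (7, 6)]
Unfold 3 (reflect across v@8): 24 holes -> [(4, 1), (4, 3), (4, 4), (4, 6), (4, 9), (4, 11), (4, 12), (4, 14), (5, 2), (5, 5), (5, 10), (5, 13), (6, 2), (6, 5), (6, 10), (6, 13), (7, 1), (7, 3), (7, 4), (7, 6), (7, 9), (7, 11), (7, 12), (7, 14)]
Unfold 4 (reflect across h@4): 48 holes -> [(0, 1), (0, 3), (0, 4), (0, 6), (0, 9), (0, 11), (0, 12), (0, 14), (1, 2), (1, 5), (1, 10), (1, 13), (2, 2), (2, 5), (2, 10), (2, 13), (3, 1), (3, 3), (3, 4), (3, 6), (3, 9), (3, 11), (3, 12), (3, 14), (4, 1), (4, 3), (4, 4), (4, 6), (4, 9), (4, 11), (4, 12), (4, 14), (5, 2), (5, 5), (5, 10), (5, 13), (6, 2), (6, 5), (6, 10), (6, 13), (7, 1), (7, 3), (7, 4), (7, 6), (7, 9), (7, 11), (7, 12), (7, 14)]

Answer: .O.OO.O..O.OO.O.
..O..O....O..O..
..O..O....O..O..
.O.OO.O..O.OO.O.
.O.OO.O..O.OO.O.
..O..O....O..O..
..O..O....O..O..
.O.OO.O..O.OO.O.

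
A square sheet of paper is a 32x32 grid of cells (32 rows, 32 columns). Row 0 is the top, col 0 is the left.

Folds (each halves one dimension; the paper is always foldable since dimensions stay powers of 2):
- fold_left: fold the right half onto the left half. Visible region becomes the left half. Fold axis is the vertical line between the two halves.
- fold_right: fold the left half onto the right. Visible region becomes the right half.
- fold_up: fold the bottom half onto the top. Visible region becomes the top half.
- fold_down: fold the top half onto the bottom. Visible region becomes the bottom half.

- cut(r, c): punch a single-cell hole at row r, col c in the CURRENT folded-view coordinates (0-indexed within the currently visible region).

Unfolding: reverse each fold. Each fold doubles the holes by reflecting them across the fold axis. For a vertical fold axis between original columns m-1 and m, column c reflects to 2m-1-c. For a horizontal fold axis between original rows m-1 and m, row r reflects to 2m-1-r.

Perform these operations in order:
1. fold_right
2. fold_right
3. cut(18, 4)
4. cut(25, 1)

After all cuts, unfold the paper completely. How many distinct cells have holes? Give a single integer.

Answer: 8

Derivation:
Op 1 fold_right: fold axis v@16; visible region now rows[0,32) x cols[16,32) = 32x16
Op 2 fold_right: fold axis v@24; visible region now rows[0,32) x cols[24,32) = 32x8
Op 3 cut(18, 4): punch at orig (18,28); cuts so far [(18, 28)]; region rows[0,32) x cols[24,32) = 32x8
Op 4 cut(25, 1): punch at orig (25,25); cuts so far [(18, 28), (25, 25)]; region rows[0,32) x cols[24,32) = 32x8
Unfold 1 (reflect across v@24): 4 holes -> [(18, 19), (18, 28), (25, 22), (25, 25)]
Unfold 2 (reflect across v@16): 8 holes -> [(18, 3), (18, 12), (18, 19), (18, 28), (25, 6), (25, 9), (25, 22), (25, 25)]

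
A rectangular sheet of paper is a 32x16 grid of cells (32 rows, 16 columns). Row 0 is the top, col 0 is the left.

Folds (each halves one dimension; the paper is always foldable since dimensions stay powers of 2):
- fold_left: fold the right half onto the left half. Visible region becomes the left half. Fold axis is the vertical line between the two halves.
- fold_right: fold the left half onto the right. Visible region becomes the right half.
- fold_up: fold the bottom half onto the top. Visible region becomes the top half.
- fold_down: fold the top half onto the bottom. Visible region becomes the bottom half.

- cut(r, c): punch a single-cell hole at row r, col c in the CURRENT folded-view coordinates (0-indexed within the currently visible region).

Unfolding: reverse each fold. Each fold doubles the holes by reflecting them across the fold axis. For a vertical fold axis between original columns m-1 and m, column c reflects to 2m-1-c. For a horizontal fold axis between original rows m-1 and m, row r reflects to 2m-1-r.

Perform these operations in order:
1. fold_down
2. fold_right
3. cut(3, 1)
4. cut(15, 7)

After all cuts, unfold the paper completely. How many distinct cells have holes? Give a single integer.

Answer: 8

Derivation:
Op 1 fold_down: fold axis h@16; visible region now rows[16,32) x cols[0,16) = 16x16
Op 2 fold_right: fold axis v@8; visible region now rows[16,32) x cols[8,16) = 16x8
Op 3 cut(3, 1): punch at orig (19,9); cuts so far [(19, 9)]; region rows[16,32) x cols[8,16) = 16x8
Op 4 cut(15, 7): punch at orig (31,15); cuts so far [(19, 9), (31, 15)]; region rows[16,32) x cols[8,16) = 16x8
Unfold 1 (reflect across v@8): 4 holes -> [(19, 6), (19, 9), (31, 0), (31, 15)]
Unfold 2 (reflect across h@16): 8 holes -> [(0, 0), (0, 15), (12, 6), (12, 9), (19, 6), (19, 9), (31, 0), (31, 15)]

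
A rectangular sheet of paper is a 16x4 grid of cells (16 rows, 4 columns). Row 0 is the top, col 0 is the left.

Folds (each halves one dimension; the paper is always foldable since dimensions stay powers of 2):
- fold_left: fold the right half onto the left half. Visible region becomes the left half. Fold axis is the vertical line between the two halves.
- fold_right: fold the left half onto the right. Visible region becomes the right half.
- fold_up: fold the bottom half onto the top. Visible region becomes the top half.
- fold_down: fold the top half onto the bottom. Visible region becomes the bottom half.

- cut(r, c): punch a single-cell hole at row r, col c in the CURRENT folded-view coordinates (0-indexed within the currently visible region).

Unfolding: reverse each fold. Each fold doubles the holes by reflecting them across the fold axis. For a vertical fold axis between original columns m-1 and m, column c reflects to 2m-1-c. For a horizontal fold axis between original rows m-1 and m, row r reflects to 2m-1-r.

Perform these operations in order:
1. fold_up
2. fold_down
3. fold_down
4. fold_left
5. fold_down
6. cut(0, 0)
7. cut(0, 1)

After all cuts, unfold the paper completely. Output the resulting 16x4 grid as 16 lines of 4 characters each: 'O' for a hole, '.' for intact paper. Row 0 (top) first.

Answer: OOOO
OOOO
OOOO
OOOO
OOOO
OOOO
OOOO
OOOO
OOOO
OOOO
OOOO
OOOO
OOOO
OOOO
OOOO
OOOO

Derivation:
Op 1 fold_up: fold axis h@8; visible region now rows[0,8) x cols[0,4) = 8x4
Op 2 fold_down: fold axis h@4; visible region now rows[4,8) x cols[0,4) = 4x4
Op 3 fold_down: fold axis h@6; visible region now rows[6,8) x cols[0,4) = 2x4
Op 4 fold_left: fold axis v@2; visible region now rows[6,8) x cols[0,2) = 2x2
Op 5 fold_down: fold axis h@7; visible region now rows[7,8) x cols[0,2) = 1x2
Op 6 cut(0, 0): punch at orig (7,0); cuts so far [(7, 0)]; region rows[7,8) x cols[0,2) = 1x2
Op 7 cut(0, 1): punch at orig (7,1); cuts so far [(7, 0), (7, 1)]; region rows[7,8) x cols[0,2) = 1x2
Unfold 1 (reflect across h@7): 4 holes -> [(6, 0), (6, 1), (7, 0), (7, 1)]
Unfold 2 (reflect across v@2): 8 holes -> [(6, 0), (6, 1), (6, 2), (6, 3), (7, 0), (7, 1), (7, 2), (7, 3)]
Unfold 3 (reflect across h@6): 16 holes -> [(4, 0), (4, 1), (4, 2), (4, 3), (5, 0), (5, 1), (5, 2), (5, 3), (6, 0), (6, 1), (6, 2), (6, 3), (7, 0), (7, 1), (7, 2), (7, 3)]
Unfold 4 (reflect across h@4): 32 holes -> [(0, 0), (0, 1), (0, 2), (0, 3), (1, 0), (1, 1), (1, 2), (1, 3), (2, 0), (2, 1), (2, 2), (2, 3), (3, 0), (3, 1), (3, 2), (3, 3), (4, 0), (4, 1), (4, 2), (4, 3), (5, 0), (5, 1), (5, 2), (5, 3), (6, 0), (6, 1), (6, 2), (6, 3), (7, 0), (7, 1), (7, 2), (7, 3)]
Unfold 5 (reflect across h@8): 64 holes -> [(0, 0), (0, 1), (0, 2), (0, 3), (1, 0), (1, 1), (1, 2), (1, 3), (2, 0), (2, 1), (2, 2), (2, 3), (3, 0), (3, 1), (3, 2), (3, 3), (4, 0), (4, 1), (4, 2), (4, 3), (5, 0), (5, 1), (5, 2), (5, 3), (6, 0), (6, 1), (6, 2), (6, 3), (7, 0), (7, 1), (7, 2), (7, 3), (8, 0), (8, 1), (8, 2), (8, 3), (9, 0), (9, 1), (9, 2), (9, 3), (10, 0), (10, 1), (10, 2), (10, 3), (11, 0), (11, 1), (11, 2), (11, 3), (12, 0), (12, 1), (12, 2), (12, 3), (13, 0), (13, 1), (13, 2), (13, 3), (14, 0), (14, 1), (14, 2), (14, 3), (15, 0), (15, 1), (15, 2), (15, 3)]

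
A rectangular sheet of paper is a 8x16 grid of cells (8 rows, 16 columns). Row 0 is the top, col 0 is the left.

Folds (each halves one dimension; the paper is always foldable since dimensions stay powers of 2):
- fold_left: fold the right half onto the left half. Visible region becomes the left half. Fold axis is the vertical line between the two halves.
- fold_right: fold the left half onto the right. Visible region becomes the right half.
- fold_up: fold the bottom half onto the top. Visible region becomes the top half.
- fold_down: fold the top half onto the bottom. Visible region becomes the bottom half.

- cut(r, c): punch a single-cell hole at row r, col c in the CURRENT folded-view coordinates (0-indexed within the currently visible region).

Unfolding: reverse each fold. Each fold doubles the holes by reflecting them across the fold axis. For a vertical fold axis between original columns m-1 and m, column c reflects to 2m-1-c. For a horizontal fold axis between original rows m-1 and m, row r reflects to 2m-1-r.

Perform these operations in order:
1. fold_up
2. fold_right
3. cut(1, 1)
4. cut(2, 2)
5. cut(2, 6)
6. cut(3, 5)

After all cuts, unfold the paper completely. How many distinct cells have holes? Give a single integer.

Op 1 fold_up: fold axis h@4; visible region now rows[0,4) x cols[0,16) = 4x16
Op 2 fold_right: fold axis v@8; visible region now rows[0,4) x cols[8,16) = 4x8
Op 3 cut(1, 1): punch at orig (1,9); cuts so far [(1, 9)]; region rows[0,4) x cols[8,16) = 4x8
Op 4 cut(2, 2): punch at orig (2,10); cuts so far [(1, 9), (2, 10)]; region rows[0,4) x cols[8,16) = 4x8
Op 5 cut(2, 6): punch at orig (2,14); cuts so far [(1, 9), (2, 10), (2, 14)]; region rows[0,4) x cols[8,16) = 4x8
Op 6 cut(3, 5): punch at orig (3,13); cuts so far [(1, 9), (2, 10), (2, 14), (3, 13)]; region rows[0,4) x cols[8,16) = 4x8
Unfold 1 (reflect across v@8): 8 holes -> [(1, 6), (1, 9), (2, 1), (2, 5), (2, 10), (2, 14), (3, 2), (3, 13)]
Unfold 2 (reflect across h@4): 16 holes -> [(1, 6), (1, 9), (2, 1), (2, 5), (2, 10), (2, 14), (3, 2), (3, 13), (4, 2), (4, 13), (5, 1), (5, 5), (5, 10), (5, 14), (6, 6), (6, 9)]

Answer: 16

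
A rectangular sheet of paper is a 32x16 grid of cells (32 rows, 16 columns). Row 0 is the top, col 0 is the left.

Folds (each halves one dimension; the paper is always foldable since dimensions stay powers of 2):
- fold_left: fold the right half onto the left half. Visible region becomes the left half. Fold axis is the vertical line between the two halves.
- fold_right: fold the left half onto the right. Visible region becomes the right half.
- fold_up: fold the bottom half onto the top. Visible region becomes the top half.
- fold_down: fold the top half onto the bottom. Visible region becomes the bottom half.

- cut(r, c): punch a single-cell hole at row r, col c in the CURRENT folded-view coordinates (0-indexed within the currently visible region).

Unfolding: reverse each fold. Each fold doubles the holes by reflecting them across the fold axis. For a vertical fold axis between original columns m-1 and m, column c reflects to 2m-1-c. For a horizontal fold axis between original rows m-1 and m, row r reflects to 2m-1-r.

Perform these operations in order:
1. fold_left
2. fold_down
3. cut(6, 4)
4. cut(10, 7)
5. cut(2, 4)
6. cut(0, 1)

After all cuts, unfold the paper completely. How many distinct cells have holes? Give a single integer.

Answer: 16

Derivation:
Op 1 fold_left: fold axis v@8; visible region now rows[0,32) x cols[0,8) = 32x8
Op 2 fold_down: fold axis h@16; visible region now rows[16,32) x cols[0,8) = 16x8
Op 3 cut(6, 4): punch at orig (22,4); cuts so far [(22, 4)]; region rows[16,32) x cols[0,8) = 16x8
Op 4 cut(10, 7): punch at orig (26,7); cuts so far [(22, 4), (26, 7)]; region rows[16,32) x cols[0,8) = 16x8
Op 5 cut(2, 4): punch at orig (18,4); cuts so far [(18, 4), (22, 4), (26, 7)]; region rows[16,32) x cols[0,8) = 16x8
Op 6 cut(0, 1): punch at orig (16,1); cuts so far [(16, 1), (18, 4), (22, 4), (26, 7)]; region rows[16,32) x cols[0,8) = 16x8
Unfold 1 (reflect across h@16): 8 holes -> [(5, 7), (9, 4), (13, 4), (15, 1), (16, 1), (18, 4), (22, 4), (26, 7)]
Unfold 2 (reflect across v@8): 16 holes -> [(5, 7), (5, 8), (9, 4), (9, 11), (13, 4), (13, 11), (15, 1), (15, 14), (16, 1), (16, 14), (18, 4), (18, 11), (22, 4), (22, 11), (26, 7), (26, 8)]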